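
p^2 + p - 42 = (p - 6)*(p + 7)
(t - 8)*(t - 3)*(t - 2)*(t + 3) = t^4 - 10*t^3 + 7*t^2 + 90*t - 144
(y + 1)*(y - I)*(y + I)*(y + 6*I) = y^4 + y^3 + 6*I*y^3 + y^2 + 6*I*y^2 + y + 6*I*y + 6*I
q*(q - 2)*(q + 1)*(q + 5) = q^4 + 4*q^3 - 7*q^2 - 10*q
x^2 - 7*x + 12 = (x - 4)*(x - 3)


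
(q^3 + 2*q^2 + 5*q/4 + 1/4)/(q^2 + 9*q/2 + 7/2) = (4*q^2 + 4*q + 1)/(2*(2*q + 7))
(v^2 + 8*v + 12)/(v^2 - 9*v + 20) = (v^2 + 8*v + 12)/(v^2 - 9*v + 20)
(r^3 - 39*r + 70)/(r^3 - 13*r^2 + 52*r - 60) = (r + 7)/(r - 6)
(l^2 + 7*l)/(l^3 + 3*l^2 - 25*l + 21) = l/(l^2 - 4*l + 3)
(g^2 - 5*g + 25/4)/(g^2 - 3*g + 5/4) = (2*g - 5)/(2*g - 1)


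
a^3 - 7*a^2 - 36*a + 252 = (a - 7)*(a - 6)*(a + 6)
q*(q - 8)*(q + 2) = q^3 - 6*q^2 - 16*q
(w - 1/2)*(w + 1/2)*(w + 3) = w^3 + 3*w^2 - w/4 - 3/4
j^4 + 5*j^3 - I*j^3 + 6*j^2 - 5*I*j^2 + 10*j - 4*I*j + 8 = (j + 1)*(j + 4)*(j - 2*I)*(j + I)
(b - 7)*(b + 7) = b^2 - 49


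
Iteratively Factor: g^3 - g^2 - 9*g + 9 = (g - 1)*(g^2 - 9) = (g - 1)*(g + 3)*(g - 3)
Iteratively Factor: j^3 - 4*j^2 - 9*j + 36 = (j - 3)*(j^2 - j - 12) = (j - 4)*(j - 3)*(j + 3)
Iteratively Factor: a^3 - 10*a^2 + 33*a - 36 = (a - 3)*(a^2 - 7*a + 12) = (a - 3)^2*(a - 4)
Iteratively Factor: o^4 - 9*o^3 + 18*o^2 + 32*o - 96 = (o - 4)*(o^3 - 5*o^2 - 2*o + 24) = (o - 4)^2*(o^2 - o - 6) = (o - 4)^2*(o - 3)*(o + 2)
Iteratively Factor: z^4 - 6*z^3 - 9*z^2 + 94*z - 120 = (z - 3)*(z^3 - 3*z^2 - 18*z + 40) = (z - 3)*(z - 2)*(z^2 - z - 20) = (z - 3)*(z - 2)*(z + 4)*(z - 5)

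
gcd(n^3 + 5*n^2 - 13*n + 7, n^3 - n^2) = n - 1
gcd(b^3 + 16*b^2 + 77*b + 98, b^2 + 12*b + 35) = b + 7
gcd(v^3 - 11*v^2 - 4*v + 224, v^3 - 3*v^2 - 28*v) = v^2 - 3*v - 28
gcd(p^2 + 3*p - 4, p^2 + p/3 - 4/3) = p - 1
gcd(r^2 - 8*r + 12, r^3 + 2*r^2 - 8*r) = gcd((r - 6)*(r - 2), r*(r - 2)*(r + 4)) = r - 2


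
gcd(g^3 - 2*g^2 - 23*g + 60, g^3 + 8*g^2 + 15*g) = g + 5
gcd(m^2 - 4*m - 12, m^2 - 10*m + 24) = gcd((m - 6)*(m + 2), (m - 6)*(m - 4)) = m - 6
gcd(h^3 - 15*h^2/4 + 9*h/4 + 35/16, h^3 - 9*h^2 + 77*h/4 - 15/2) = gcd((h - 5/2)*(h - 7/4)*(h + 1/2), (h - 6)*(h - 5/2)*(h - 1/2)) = h - 5/2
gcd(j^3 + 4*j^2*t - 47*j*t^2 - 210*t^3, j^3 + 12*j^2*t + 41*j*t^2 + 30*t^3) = j^2 + 11*j*t + 30*t^2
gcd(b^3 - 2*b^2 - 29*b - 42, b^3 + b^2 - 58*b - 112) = b + 2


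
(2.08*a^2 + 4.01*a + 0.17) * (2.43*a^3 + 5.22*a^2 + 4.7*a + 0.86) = 5.0544*a^5 + 20.6019*a^4 + 31.1213*a^3 + 21.5232*a^2 + 4.2476*a + 0.1462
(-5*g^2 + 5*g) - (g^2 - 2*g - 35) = -6*g^2 + 7*g + 35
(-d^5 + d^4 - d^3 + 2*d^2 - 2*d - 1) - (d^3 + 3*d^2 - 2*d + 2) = -d^5 + d^4 - 2*d^3 - d^2 - 3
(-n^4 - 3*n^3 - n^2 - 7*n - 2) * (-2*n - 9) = 2*n^5 + 15*n^4 + 29*n^3 + 23*n^2 + 67*n + 18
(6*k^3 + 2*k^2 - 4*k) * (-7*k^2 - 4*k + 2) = -42*k^5 - 38*k^4 + 32*k^3 + 20*k^2 - 8*k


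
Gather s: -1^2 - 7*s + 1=-7*s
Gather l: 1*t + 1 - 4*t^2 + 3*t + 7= -4*t^2 + 4*t + 8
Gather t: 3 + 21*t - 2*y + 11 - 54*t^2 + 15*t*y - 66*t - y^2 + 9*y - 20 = -54*t^2 + t*(15*y - 45) - y^2 + 7*y - 6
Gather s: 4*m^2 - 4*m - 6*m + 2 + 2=4*m^2 - 10*m + 4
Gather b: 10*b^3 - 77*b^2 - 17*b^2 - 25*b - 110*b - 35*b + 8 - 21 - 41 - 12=10*b^3 - 94*b^2 - 170*b - 66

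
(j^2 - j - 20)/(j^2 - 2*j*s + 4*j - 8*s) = (5 - j)/(-j + 2*s)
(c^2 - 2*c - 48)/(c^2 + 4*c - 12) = (c - 8)/(c - 2)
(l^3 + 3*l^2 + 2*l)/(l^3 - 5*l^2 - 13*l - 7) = l*(l + 2)/(l^2 - 6*l - 7)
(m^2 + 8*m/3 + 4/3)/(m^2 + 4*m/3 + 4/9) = 3*(m + 2)/(3*m + 2)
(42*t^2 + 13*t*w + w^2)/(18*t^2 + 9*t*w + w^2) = (7*t + w)/(3*t + w)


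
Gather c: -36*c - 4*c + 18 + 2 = 20 - 40*c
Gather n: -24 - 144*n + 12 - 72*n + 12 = -216*n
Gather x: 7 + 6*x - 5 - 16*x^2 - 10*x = -16*x^2 - 4*x + 2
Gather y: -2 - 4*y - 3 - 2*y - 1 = -6*y - 6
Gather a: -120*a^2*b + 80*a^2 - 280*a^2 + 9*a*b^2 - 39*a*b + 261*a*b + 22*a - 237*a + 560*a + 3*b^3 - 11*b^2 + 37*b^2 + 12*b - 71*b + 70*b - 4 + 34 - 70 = a^2*(-120*b - 200) + a*(9*b^2 + 222*b + 345) + 3*b^3 + 26*b^2 + 11*b - 40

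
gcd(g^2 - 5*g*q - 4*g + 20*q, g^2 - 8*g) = 1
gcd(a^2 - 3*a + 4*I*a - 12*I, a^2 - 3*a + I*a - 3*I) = a - 3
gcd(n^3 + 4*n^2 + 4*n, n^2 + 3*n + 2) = n + 2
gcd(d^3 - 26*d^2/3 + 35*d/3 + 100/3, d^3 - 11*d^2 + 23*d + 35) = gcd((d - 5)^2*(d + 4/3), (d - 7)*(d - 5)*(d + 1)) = d - 5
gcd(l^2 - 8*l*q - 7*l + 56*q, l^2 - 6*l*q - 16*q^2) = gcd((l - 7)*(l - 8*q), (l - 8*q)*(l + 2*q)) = -l + 8*q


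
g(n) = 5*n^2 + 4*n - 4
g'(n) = 10*n + 4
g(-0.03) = -4.12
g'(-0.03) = 3.70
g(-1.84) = 5.57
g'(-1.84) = -14.40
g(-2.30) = 13.25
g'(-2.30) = -19.00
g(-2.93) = 27.20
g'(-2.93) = -25.30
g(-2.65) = 20.51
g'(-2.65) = -22.50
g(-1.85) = 5.71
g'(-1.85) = -14.50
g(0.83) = 2.76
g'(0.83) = 12.30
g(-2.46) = 16.42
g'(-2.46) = -20.60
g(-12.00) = 668.00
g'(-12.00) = -116.00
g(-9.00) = 365.00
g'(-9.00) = -86.00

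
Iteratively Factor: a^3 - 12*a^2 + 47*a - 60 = (a - 4)*(a^2 - 8*a + 15) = (a - 4)*(a - 3)*(a - 5)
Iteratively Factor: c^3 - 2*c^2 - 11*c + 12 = (c + 3)*(c^2 - 5*c + 4) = (c - 1)*(c + 3)*(c - 4)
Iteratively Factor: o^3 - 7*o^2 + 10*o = (o)*(o^2 - 7*o + 10) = o*(o - 5)*(o - 2)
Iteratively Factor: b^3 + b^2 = (b + 1)*(b^2) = b*(b + 1)*(b)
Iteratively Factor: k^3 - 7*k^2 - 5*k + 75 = (k + 3)*(k^2 - 10*k + 25) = (k - 5)*(k + 3)*(k - 5)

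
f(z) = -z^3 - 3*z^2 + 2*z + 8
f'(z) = -3*z^2 - 6*z + 2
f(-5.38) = 66.13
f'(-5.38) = -52.55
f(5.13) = -195.70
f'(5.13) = -107.73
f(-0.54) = 6.20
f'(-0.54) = 4.37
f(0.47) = 8.17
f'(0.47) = -1.48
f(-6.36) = 131.19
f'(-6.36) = -81.19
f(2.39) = -18.01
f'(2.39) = -29.48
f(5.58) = -247.99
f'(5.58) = -124.89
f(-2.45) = -0.20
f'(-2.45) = -1.31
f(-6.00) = 104.00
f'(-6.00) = -70.00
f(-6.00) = 104.00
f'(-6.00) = -70.00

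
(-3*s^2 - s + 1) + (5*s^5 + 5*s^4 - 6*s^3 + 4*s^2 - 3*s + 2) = 5*s^5 + 5*s^4 - 6*s^3 + s^2 - 4*s + 3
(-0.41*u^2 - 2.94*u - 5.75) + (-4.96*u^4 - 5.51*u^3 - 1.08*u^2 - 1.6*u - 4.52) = -4.96*u^4 - 5.51*u^3 - 1.49*u^2 - 4.54*u - 10.27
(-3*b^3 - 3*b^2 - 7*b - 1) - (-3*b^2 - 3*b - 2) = -3*b^3 - 4*b + 1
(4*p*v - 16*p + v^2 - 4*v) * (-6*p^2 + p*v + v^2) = -24*p^3*v + 96*p^3 - 2*p^2*v^2 + 8*p^2*v + 5*p*v^3 - 20*p*v^2 + v^4 - 4*v^3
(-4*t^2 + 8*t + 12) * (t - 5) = -4*t^3 + 28*t^2 - 28*t - 60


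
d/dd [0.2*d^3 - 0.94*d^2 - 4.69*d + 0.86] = 0.6*d^2 - 1.88*d - 4.69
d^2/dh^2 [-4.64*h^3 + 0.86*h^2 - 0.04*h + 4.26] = 1.72 - 27.84*h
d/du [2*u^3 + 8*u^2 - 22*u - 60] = 6*u^2 + 16*u - 22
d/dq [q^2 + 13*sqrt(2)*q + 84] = 2*q + 13*sqrt(2)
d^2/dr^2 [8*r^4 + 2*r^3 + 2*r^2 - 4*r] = 96*r^2 + 12*r + 4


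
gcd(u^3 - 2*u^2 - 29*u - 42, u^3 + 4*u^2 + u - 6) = u^2 + 5*u + 6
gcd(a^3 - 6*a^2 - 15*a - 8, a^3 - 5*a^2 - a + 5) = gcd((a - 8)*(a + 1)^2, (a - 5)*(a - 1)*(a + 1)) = a + 1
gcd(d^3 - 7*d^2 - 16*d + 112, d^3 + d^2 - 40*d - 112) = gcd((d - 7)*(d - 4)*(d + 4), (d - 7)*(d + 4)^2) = d^2 - 3*d - 28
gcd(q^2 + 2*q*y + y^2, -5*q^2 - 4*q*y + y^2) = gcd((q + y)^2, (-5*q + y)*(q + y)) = q + y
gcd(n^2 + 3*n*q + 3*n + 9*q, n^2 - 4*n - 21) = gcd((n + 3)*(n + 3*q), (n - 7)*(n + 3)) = n + 3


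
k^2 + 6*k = k*(k + 6)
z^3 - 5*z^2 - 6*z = z*(z - 6)*(z + 1)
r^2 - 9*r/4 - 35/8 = (r - 7/2)*(r + 5/4)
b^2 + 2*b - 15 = (b - 3)*(b + 5)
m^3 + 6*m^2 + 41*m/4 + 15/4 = (m + 1/2)*(m + 5/2)*(m + 3)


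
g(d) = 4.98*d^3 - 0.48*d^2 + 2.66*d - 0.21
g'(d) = 14.94*d^2 - 0.96*d + 2.66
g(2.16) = 53.48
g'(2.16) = 70.29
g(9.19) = 3848.93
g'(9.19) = 1255.61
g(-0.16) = -0.67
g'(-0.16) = 3.20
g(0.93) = 5.85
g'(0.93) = 14.69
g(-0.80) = -5.19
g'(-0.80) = 12.99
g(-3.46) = -221.44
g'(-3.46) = 184.84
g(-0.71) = -4.12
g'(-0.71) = 10.87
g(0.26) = 0.54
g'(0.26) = 3.42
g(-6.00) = -1109.13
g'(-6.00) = 546.26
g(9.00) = 3615.27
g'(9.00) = 1204.16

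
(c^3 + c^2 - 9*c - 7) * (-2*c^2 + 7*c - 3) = -2*c^5 + 5*c^4 + 22*c^3 - 52*c^2 - 22*c + 21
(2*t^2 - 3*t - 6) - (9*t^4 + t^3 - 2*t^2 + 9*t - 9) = -9*t^4 - t^3 + 4*t^2 - 12*t + 3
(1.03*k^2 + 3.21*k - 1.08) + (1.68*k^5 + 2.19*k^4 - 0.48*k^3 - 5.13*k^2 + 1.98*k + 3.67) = 1.68*k^5 + 2.19*k^4 - 0.48*k^3 - 4.1*k^2 + 5.19*k + 2.59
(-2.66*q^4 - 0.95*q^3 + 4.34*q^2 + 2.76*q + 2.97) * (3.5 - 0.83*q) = 2.2078*q^5 - 8.5215*q^4 - 6.9272*q^3 + 12.8992*q^2 + 7.1949*q + 10.395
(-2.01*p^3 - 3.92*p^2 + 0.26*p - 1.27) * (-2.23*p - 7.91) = 4.4823*p^4 + 24.6407*p^3 + 30.4274*p^2 + 0.7755*p + 10.0457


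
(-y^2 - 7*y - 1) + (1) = -y^2 - 7*y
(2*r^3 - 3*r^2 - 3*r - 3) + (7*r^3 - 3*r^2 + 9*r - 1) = 9*r^3 - 6*r^2 + 6*r - 4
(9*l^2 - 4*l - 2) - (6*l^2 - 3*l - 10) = 3*l^2 - l + 8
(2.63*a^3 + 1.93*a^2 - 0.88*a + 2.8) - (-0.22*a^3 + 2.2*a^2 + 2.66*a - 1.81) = 2.85*a^3 - 0.27*a^2 - 3.54*a + 4.61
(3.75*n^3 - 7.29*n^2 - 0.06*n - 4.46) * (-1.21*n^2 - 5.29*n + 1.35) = -4.5375*n^5 - 11.0166*n^4 + 43.6992*n^3 - 4.1275*n^2 + 23.5124*n - 6.021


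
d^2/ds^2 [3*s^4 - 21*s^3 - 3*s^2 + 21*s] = 36*s^2 - 126*s - 6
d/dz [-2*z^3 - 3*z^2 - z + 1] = -6*z^2 - 6*z - 1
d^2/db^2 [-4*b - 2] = 0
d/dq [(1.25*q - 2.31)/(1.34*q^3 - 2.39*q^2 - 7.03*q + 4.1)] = (-3.35*q^3 + 12.2737*q^2 - 11.0418*q - 11.1143)/(1.7956*q^6 - 6.4052*q^5 - 13.1283*q^4 + 44.5914*q^3 + 29.8229*q^2 - 57.646*q + 16.81)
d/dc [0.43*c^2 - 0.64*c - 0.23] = 0.86*c - 0.64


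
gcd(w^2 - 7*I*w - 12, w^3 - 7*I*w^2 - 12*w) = w^2 - 7*I*w - 12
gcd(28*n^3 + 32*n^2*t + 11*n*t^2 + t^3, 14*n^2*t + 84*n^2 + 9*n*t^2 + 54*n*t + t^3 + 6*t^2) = 14*n^2 + 9*n*t + t^2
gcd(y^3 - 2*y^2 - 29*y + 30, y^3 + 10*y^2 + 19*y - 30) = y^2 + 4*y - 5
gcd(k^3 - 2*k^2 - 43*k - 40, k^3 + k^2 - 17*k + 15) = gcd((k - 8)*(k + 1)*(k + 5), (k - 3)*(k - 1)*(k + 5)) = k + 5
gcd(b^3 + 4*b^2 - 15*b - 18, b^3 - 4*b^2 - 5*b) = b + 1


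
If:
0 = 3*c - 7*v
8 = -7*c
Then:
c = -8/7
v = -24/49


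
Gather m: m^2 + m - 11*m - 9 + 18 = m^2 - 10*m + 9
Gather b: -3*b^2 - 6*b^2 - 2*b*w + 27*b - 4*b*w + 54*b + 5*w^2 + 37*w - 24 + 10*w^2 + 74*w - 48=-9*b^2 + b*(81 - 6*w) + 15*w^2 + 111*w - 72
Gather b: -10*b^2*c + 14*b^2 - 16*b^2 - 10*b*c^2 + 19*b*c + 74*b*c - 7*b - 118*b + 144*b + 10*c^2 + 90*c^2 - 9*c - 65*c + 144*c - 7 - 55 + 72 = b^2*(-10*c - 2) + b*(-10*c^2 + 93*c + 19) + 100*c^2 + 70*c + 10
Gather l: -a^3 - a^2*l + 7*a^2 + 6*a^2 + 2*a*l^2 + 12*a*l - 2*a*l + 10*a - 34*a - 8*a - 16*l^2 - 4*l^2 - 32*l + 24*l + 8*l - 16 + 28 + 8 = -a^3 + 13*a^2 - 32*a + l^2*(2*a - 20) + l*(-a^2 + 10*a) + 20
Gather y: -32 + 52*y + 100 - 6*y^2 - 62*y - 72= -6*y^2 - 10*y - 4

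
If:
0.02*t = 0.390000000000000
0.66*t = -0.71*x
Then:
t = 19.50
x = -18.13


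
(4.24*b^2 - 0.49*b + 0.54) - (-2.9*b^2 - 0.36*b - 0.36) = 7.14*b^2 - 0.13*b + 0.9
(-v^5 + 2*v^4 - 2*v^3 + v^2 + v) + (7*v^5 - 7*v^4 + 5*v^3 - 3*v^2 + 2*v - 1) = 6*v^5 - 5*v^4 + 3*v^3 - 2*v^2 + 3*v - 1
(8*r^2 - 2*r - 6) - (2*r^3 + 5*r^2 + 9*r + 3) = -2*r^3 + 3*r^2 - 11*r - 9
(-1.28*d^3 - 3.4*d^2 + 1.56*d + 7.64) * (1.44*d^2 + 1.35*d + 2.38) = -1.8432*d^5 - 6.624*d^4 - 5.39*d^3 + 5.0156*d^2 + 14.0268*d + 18.1832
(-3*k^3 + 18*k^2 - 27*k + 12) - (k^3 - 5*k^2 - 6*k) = -4*k^3 + 23*k^2 - 21*k + 12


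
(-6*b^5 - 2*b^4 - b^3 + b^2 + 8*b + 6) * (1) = -6*b^5 - 2*b^4 - b^3 + b^2 + 8*b + 6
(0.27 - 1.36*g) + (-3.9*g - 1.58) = -5.26*g - 1.31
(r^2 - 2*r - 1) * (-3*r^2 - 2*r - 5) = -3*r^4 + 4*r^3 + 2*r^2 + 12*r + 5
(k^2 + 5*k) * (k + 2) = k^3 + 7*k^2 + 10*k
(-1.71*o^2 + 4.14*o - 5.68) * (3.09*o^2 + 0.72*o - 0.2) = -5.2839*o^4 + 11.5614*o^3 - 14.2284*o^2 - 4.9176*o + 1.136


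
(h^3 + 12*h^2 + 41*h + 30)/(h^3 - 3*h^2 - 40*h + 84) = (h^2 + 6*h + 5)/(h^2 - 9*h + 14)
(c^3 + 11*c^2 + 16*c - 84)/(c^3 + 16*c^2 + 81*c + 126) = (c - 2)/(c + 3)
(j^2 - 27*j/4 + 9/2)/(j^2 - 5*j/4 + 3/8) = 2*(j - 6)/(2*j - 1)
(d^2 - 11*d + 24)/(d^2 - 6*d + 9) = (d - 8)/(d - 3)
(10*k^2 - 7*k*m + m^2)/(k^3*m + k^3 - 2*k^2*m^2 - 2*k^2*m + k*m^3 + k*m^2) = (10*k^2 - 7*k*m + m^2)/(k*(k^2*m + k^2 - 2*k*m^2 - 2*k*m + m^3 + m^2))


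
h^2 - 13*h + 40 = (h - 8)*(h - 5)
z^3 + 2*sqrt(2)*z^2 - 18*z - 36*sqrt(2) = (z - 3*sqrt(2))*(z + 2*sqrt(2))*(z + 3*sqrt(2))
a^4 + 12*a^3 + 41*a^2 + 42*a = a*(a + 2)*(a + 3)*(a + 7)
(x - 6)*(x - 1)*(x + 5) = x^3 - 2*x^2 - 29*x + 30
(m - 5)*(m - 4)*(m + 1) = m^3 - 8*m^2 + 11*m + 20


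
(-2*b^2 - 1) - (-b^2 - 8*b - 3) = -b^2 + 8*b + 2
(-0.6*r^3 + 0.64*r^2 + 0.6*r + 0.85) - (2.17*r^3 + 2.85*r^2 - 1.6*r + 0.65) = -2.77*r^3 - 2.21*r^2 + 2.2*r + 0.2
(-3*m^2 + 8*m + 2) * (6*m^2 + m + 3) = -18*m^4 + 45*m^3 + 11*m^2 + 26*m + 6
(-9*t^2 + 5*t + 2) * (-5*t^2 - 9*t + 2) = 45*t^4 + 56*t^3 - 73*t^2 - 8*t + 4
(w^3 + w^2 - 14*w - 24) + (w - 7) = w^3 + w^2 - 13*w - 31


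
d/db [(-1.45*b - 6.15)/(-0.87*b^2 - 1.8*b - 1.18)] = (1.2615*b^2 + 2.61*b - (1.45*b + 6.15)*(1.74*b + 1.8) + 1.711)/(0.87*b^2 + 1.8*b + 1.18)^2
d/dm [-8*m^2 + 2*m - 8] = 2 - 16*m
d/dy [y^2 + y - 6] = 2*y + 1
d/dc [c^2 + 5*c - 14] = 2*c + 5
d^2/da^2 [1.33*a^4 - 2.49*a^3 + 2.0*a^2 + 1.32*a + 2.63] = 15.96*a^2 - 14.94*a + 4.0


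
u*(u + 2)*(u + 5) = u^3 + 7*u^2 + 10*u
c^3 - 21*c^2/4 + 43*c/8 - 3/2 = (c - 4)*(c - 3/4)*(c - 1/2)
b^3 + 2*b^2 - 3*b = b*(b - 1)*(b + 3)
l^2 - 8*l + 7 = (l - 7)*(l - 1)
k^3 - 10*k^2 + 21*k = k*(k - 7)*(k - 3)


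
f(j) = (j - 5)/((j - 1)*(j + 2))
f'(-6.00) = -0.12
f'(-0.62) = -0.72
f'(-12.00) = -0.02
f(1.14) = -8.78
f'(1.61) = 3.40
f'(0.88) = 92.31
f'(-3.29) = -1.33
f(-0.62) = 2.51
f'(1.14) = 67.79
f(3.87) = -0.07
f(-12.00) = -0.13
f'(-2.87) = -2.99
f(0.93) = 19.84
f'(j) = -(j - 5)/((j - 1)*(j + 2)^2) - (j - 5)/((j - 1)^2*(j + 2)) + 1/((j - 1)*(j + 2)) = (-j^2 + 10*j + 3)/(j^4 + 2*j^3 - 3*j^2 - 4*j + 4)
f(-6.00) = -0.39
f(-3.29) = -1.50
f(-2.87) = -2.34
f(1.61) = -1.54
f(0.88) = 11.92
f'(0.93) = 271.84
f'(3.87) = 0.09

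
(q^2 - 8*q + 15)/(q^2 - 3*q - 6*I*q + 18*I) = (q - 5)/(q - 6*I)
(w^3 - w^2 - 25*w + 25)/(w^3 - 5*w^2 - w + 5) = (w + 5)/(w + 1)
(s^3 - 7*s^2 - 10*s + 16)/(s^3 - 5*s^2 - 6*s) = (-s^3 + 7*s^2 + 10*s - 16)/(s*(-s^2 + 5*s + 6))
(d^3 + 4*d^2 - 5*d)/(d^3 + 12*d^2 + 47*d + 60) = d*(d - 1)/(d^2 + 7*d + 12)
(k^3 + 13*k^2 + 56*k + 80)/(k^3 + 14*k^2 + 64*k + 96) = (k + 5)/(k + 6)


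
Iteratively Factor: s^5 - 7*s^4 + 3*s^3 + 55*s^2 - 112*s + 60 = (s - 5)*(s^4 - 2*s^3 - 7*s^2 + 20*s - 12) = (s - 5)*(s - 1)*(s^3 - s^2 - 8*s + 12) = (s - 5)*(s - 2)*(s - 1)*(s^2 + s - 6) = (s - 5)*(s - 2)*(s - 1)*(s + 3)*(s - 2)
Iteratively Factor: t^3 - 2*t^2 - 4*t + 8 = (t - 2)*(t^2 - 4) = (t - 2)^2*(t + 2)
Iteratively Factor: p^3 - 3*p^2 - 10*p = (p + 2)*(p^2 - 5*p) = (p - 5)*(p + 2)*(p)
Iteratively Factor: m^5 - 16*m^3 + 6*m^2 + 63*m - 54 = (m + 3)*(m^4 - 3*m^3 - 7*m^2 + 27*m - 18) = (m + 3)^2*(m^3 - 6*m^2 + 11*m - 6) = (m - 1)*(m + 3)^2*(m^2 - 5*m + 6) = (m - 3)*(m - 1)*(m + 3)^2*(m - 2)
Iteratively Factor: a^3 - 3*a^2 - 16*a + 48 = (a - 3)*(a^2 - 16) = (a - 3)*(a + 4)*(a - 4)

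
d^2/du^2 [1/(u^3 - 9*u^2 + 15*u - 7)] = 12*(u^2 - 10*u + 27)/(u^7 - 25*u^6 + 237*u^5 - 1061*u^4 + 2339*u^3 - 2667*u^2 + 1519*u - 343)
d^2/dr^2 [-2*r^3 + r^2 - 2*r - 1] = 2 - 12*r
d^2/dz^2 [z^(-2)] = 6/z^4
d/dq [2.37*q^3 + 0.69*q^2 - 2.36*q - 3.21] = 7.11*q^2 + 1.38*q - 2.36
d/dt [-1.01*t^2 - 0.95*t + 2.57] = -2.02*t - 0.95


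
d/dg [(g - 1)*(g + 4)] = 2*g + 3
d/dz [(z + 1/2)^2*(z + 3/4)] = (z + 1/2)*(3*z + 2)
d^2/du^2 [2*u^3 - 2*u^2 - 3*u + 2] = 12*u - 4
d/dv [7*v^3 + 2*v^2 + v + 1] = 21*v^2 + 4*v + 1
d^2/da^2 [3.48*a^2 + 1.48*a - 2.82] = 6.96000000000000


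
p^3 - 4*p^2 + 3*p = p*(p - 3)*(p - 1)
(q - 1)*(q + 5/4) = q^2 + q/4 - 5/4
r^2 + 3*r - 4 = (r - 1)*(r + 4)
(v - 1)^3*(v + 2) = v^4 - v^3 - 3*v^2 + 5*v - 2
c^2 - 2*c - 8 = (c - 4)*(c + 2)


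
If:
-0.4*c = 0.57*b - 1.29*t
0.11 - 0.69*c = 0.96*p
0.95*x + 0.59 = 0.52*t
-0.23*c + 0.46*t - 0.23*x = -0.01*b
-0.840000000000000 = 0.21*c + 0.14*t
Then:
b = -2.98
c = -2.59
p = 1.97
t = -2.12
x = -1.78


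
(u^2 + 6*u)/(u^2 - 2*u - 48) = u/(u - 8)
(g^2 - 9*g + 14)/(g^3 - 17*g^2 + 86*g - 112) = 1/(g - 8)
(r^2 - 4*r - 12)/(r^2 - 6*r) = (r + 2)/r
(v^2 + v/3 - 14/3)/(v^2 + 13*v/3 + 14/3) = (v - 2)/(v + 2)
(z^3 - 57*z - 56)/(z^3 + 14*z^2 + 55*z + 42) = (z - 8)/(z + 6)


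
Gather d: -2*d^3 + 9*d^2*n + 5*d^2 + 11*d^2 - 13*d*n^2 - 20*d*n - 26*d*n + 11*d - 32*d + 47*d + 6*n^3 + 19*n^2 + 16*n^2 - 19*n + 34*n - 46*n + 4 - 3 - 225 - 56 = -2*d^3 + d^2*(9*n + 16) + d*(-13*n^2 - 46*n + 26) + 6*n^3 + 35*n^2 - 31*n - 280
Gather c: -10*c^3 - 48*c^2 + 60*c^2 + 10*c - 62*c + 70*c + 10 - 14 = -10*c^3 + 12*c^2 + 18*c - 4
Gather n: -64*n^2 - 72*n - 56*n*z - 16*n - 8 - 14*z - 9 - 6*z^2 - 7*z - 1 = -64*n^2 + n*(-56*z - 88) - 6*z^2 - 21*z - 18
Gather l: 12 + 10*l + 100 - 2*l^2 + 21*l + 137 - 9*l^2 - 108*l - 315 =-11*l^2 - 77*l - 66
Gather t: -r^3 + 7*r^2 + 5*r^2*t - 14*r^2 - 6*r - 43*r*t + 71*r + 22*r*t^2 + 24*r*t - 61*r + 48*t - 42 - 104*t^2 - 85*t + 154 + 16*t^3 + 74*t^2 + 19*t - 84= -r^3 - 7*r^2 + 4*r + 16*t^3 + t^2*(22*r - 30) + t*(5*r^2 - 19*r - 18) + 28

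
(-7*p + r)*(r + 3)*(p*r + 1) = -7*p^2*r^2 - 21*p^2*r + p*r^3 + 3*p*r^2 - 7*p*r - 21*p + r^2 + 3*r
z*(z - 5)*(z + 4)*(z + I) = z^4 - z^3 + I*z^3 - 20*z^2 - I*z^2 - 20*I*z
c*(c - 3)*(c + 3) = c^3 - 9*c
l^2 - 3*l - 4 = (l - 4)*(l + 1)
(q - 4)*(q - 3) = q^2 - 7*q + 12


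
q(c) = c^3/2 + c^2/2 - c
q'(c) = 3*c^2/2 + c - 1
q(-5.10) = -48.22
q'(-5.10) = 32.92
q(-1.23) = 1.06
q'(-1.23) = 0.04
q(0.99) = -0.01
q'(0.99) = 1.46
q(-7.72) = -192.53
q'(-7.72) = 80.68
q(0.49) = -0.31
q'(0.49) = -0.15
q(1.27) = 0.56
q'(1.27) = 2.69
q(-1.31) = 1.04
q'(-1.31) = 0.26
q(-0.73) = 0.80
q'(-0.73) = -0.93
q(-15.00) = -1560.00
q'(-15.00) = 321.50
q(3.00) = 15.00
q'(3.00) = 15.50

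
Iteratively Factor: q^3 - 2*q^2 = (q)*(q^2 - 2*q) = q*(q - 2)*(q)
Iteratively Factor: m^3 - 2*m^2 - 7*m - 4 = (m + 1)*(m^2 - 3*m - 4) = (m - 4)*(m + 1)*(m + 1)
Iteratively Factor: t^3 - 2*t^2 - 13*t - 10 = (t + 1)*(t^2 - 3*t - 10) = (t - 5)*(t + 1)*(t + 2)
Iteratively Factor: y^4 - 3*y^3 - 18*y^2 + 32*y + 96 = (y + 3)*(y^3 - 6*y^2 + 32) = (y + 2)*(y + 3)*(y^2 - 8*y + 16) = (y - 4)*(y + 2)*(y + 3)*(y - 4)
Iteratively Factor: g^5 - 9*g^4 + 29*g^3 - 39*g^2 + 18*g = (g)*(g^4 - 9*g^3 + 29*g^2 - 39*g + 18) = g*(g - 3)*(g^3 - 6*g^2 + 11*g - 6) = g*(g - 3)*(g - 2)*(g^2 - 4*g + 3) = g*(g - 3)^2*(g - 2)*(g - 1)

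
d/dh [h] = 1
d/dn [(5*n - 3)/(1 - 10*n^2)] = 5*(10*n^2 - 12*n + 1)/(100*n^4 - 20*n^2 + 1)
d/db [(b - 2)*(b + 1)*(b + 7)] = 3*b^2 + 12*b - 9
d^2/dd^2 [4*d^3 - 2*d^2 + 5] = 24*d - 4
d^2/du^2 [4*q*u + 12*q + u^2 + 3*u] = 2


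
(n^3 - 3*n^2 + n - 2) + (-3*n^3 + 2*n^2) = -2*n^3 - n^2 + n - 2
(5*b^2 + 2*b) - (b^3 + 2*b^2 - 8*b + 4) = -b^3 + 3*b^2 + 10*b - 4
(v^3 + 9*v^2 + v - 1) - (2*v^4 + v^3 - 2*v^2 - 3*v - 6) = -2*v^4 + 11*v^2 + 4*v + 5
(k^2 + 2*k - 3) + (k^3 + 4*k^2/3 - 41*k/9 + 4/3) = k^3 + 7*k^2/3 - 23*k/9 - 5/3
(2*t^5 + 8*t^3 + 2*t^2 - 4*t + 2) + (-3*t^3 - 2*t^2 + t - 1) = 2*t^5 + 5*t^3 - 3*t + 1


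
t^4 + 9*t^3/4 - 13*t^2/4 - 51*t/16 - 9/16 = (t - 3/2)*(t + 1/4)*(t + 1/2)*(t + 3)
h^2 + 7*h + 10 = (h + 2)*(h + 5)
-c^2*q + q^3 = q*(-c + q)*(c + q)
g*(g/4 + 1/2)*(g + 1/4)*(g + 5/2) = g^4/4 + 19*g^3/16 + 49*g^2/32 + 5*g/16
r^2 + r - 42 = (r - 6)*(r + 7)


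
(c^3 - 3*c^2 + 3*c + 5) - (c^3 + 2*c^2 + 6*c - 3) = -5*c^2 - 3*c + 8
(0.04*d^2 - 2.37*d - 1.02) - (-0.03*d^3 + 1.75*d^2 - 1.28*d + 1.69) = 0.03*d^3 - 1.71*d^2 - 1.09*d - 2.71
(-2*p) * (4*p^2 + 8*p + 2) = -8*p^3 - 16*p^2 - 4*p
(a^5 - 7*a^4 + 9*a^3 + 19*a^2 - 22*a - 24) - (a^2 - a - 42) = a^5 - 7*a^4 + 9*a^3 + 18*a^2 - 21*a + 18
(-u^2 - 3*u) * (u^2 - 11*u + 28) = -u^4 + 8*u^3 + 5*u^2 - 84*u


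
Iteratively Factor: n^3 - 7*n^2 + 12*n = (n - 3)*(n^2 - 4*n) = n*(n - 3)*(n - 4)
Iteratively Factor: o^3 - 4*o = (o)*(o^2 - 4) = o*(o - 2)*(o + 2)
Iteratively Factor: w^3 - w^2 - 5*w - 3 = (w + 1)*(w^2 - 2*w - 3) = (w + 1)^2*(w - 3)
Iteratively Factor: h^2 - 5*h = (h)*(h - 5)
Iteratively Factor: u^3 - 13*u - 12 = (u + 1)*(u^2 - u - 12) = (u - 4)*(u + 1)*(u + 3)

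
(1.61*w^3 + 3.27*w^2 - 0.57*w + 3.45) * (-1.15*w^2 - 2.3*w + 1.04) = -1.8515*w^5 - 7.4635*w^4 - 5.1911*w^3 + 0.7443*w^2 - 8.5278*w + 3.588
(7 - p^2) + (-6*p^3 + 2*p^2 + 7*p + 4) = -6*p^3 + p^2 + 7*p + 11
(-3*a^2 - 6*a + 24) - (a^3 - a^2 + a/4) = -a^3 - 2*a^2 - 25*a/4 + 24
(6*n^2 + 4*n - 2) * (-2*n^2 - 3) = -12*n^4 - 8*n^3 - 14*n^2 - 12*n + 6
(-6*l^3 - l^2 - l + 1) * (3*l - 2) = -18*l^4 + 9*l^3 - l^2 + 5*l - 2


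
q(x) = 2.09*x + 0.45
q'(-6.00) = 2.09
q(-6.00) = -12.09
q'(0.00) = 2.09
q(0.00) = 0.45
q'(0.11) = 2.09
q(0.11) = 0.68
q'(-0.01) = 2.09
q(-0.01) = 0.43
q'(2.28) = 2.09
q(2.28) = 5.22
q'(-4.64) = 2.09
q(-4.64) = -9.25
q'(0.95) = 2.09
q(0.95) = 2.44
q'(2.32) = 2.09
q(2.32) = 5.30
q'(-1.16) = 2.09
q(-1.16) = -1.97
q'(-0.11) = 2.09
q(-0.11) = 0.22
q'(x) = 2.09000000000000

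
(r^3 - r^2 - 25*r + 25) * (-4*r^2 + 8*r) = -4*r^5 + 12*r^4 + 92*r^3 - 300*r^2 + 200*r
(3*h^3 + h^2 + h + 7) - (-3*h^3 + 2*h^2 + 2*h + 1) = 6*h^3 - h^2 - h + 6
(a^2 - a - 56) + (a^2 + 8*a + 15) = 2*a^2 + 7*a - 41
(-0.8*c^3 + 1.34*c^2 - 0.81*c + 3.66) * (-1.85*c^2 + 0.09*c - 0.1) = 1.48*c^5 - 2.551*c^4 + 1.6991*c^3 - 6.9779*c^2 + 0.4104*c - 0.366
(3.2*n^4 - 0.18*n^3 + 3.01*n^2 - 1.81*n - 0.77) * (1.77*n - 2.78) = 5.664*n^5 - 9.2146*n^4 + 5.8281*n^3 - 11.5715*n^2 + 3.6689*n + 2.1406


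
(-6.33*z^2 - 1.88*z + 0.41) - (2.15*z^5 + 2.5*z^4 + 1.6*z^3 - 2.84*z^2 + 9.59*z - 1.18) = -2.15*z^5 - 2.5*z^4 - 1.6*z^3 - 3.49*z^2 - 11.47*z + 1.59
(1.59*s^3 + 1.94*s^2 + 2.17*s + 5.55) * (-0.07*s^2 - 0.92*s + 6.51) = -0.1113*s^5 - 1.5986*s^4 + 8.4142*s^3 + 10.2445*s^2 + 9.0207*s + 36.1305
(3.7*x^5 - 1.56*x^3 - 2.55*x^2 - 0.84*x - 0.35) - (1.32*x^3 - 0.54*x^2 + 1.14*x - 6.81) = 3.7*x^5 - 2.88*x^3 - 2.01*x^2 - 1.98*x + 6.46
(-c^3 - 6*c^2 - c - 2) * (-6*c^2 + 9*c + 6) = 6*c^5 + 27*c^4 - 54*c^3 - 33*c^2 - 24*c - 12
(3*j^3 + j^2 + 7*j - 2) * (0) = 0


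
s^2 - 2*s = s*(s - 2)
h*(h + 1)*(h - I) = h^3 + h^2 - I*h^2 - I*h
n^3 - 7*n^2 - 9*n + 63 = (n - 7)*(n - 3)*(n + 3)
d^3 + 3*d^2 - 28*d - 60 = (d - 5)*(d + 2)*(d + 6)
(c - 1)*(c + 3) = c^2 + 2*c - 3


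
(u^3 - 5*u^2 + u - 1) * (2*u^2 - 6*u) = 2*u^5 - 16*u^4 + 32*u^3 - 8*u^2 + 6*u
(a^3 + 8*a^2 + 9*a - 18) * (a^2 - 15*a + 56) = a^5 - 7*a^4 - 55*a^3 + 295*a^2 + 774*a - 1008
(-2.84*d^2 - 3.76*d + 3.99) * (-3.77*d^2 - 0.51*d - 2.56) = 10.7068*d^4 + 15.6236*d^3 - 5.8543*d^2 + 7.5907*d - 10.2144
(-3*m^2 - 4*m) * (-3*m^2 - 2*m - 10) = 9*m^4 + 18*m^3 + 38*m^2 + 40*m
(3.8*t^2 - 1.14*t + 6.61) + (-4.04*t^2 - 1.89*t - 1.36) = -0.24*t^2 - 3.03*t + 5.25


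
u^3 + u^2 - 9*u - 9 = (u - 3)*(u + 1)*(u + 3)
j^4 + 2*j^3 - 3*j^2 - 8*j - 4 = (j - 2)*(j + 1)^2*(j + 2)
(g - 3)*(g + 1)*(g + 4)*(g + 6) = g^4 + 8*g^3 + g^2 - 78*g - 72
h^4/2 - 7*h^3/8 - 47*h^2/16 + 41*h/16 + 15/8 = (h/2 + 1)*(h - 3)*(h - 5/4)*(h + 1/2)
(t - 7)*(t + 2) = t^2 - 5*t - 14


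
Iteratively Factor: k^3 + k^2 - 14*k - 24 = (k - 4)*(k^2 + 5*k + 6) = (k - 4)*(k + 3)*(k + 2)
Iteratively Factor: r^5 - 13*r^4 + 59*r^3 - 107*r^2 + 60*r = (r)*(r^4 - 13*r^3 + 59*r^2 - 107*r + 60) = r*(r - 3)*(r^3 - 10*r^2 + 29*r - 20) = r*(r - 5)*(r - 3)*(r^2 - 5*r + 4) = r*(r - 5)*(r - 3)*(r - 1)*(r - 4)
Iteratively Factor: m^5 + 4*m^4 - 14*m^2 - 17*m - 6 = (m - 2)*(m^4 + 6*m^3 + 12*m^2 + 10*m + 3) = (m - 2)*(m + 3)*(m^3 + 3*m^2 + 3*m + 1) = (m - 2)*(m + 1)*(m + 3)*(m^2 + 2*m + 1) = (m - 2)*(m + 1)^2*(m + 3)*(m + 1)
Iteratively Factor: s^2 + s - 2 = (s - 1)*(s + 2)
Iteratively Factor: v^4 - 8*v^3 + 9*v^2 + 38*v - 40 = (v - 4)*(v^3 - 4*v^2 - 7*v + 10) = (v - 4)*(v - 1)*(v^2 - 3*v - 10) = (v - 5)*(v - 4)*(v - 1)*(v + 2)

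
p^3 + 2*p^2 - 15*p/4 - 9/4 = (p - 3/2)*(p + 1/2)*(p + 3)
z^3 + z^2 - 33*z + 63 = (z - 3)^2*(z + 7)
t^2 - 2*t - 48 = (t - 8)*(t + 6)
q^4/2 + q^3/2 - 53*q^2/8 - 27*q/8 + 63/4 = (q/2 + 1)*(q - 3)*(q - 3/2)*(q + 7/2)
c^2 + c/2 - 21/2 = (c - 3)*(c + 7/2)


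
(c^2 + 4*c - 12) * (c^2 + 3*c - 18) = c^4 + 7*c^3 - 18*c^2 - 108*c + 216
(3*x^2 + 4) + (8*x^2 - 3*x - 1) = 11*x^2 - 3*x + 3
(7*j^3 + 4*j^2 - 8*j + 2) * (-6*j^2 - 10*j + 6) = -42*j^5 - 94*j^4 + 50*j^3 + 92*j^2 - 68*j + 12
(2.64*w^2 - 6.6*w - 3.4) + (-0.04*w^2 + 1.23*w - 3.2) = 2.6*w^2 - 5.37*w - 6.6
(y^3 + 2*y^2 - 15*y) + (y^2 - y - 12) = y^3 + 3*y^2 - 16*y - 12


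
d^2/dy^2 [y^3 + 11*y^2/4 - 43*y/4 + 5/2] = 6*y + 11/2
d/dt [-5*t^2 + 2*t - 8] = 2 - 10*t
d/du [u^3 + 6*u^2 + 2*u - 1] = 3*u^2 + 12*u + 2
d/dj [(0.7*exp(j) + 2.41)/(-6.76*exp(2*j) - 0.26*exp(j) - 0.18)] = (4.732*exp(2*j) + 32.5832*exp(j) + 0.5006)*exp(j)/(45.6976*exp(4*j) + 3.5152*exp(3*j) + 2.5012*exp(2*j) + 0.0936*exp(j) + 0.0324)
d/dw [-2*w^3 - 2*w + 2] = -6*w^2 - 2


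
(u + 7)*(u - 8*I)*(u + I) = u^3 + 7*u^2 - 7*I*u^2 + 8*u - 49*I*u + 56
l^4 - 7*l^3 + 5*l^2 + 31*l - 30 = (l - 5)*(l - 3)*(l - 1)*(l + 2)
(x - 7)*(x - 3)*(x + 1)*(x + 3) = x^4 - 6*x^3 - 16*x^2 + 54*x + 63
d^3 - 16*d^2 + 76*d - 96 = (d - 8)*(d - 6)*(d - 2)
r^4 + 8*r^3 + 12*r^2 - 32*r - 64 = (r - 2)*(r + 2)*(r + 4)^2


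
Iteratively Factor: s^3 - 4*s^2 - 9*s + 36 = (s + 3)*(s^2 - 7*s + 12) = (s - 4)*(s + 3)*(s - 3)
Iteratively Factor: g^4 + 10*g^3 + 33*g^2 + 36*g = (g)*(g^3 + 10*g^2 + 33*g + 36) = g*(g + 4)*(g^2 + 6*g + 9) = g*(g + 3)*(g + 4)*(g + 3)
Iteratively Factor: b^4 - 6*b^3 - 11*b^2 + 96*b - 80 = (b + 4)*(b^3 - 10*b^2 + 29*b - 20) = (b - 1)*(b + 4)*(b^2 - 9*b + 20) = (b - 4)*(b - 1)*(b + 4)*(b - 5)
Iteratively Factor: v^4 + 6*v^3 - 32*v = (v - 2)*(v^3 + 8*v^2 + 16*v) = (v - 2)*(v + 4)*(v^2 + 4*v) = (v - 2)*(v + 4)^2*(v)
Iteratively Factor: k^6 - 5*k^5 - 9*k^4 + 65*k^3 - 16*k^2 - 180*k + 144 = (k - 3)*(k^5 - 2*k^4 - 15*k^3 + 20*k^2 + 44*k - 48) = (k - 3)*(k - 2)*(k^4 - 15*k^2 - 10*k + 24) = (k - 3)*(k - 2)*(k - 1)*(k^3 + k^2 - 14*k - 24) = (k - 3)*(k - 2)*(k - 1)*(k + 3)*(k^2 - 2*k - 8) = (k - 4)*(k - 3)*(k - 2)*(k - 1)*(k + 3)*(k + 2)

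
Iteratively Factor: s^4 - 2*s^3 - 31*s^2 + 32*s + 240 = (s + 3)*(s^3 - 5*s^2 - 16*s + 80) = (s - 4)*(s + 3)*(s^2 - s - 20) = (s - 5)*(s - 4)*(s + 3)*(s + 4)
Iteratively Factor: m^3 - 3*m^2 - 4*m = (m)*(m^2 - 3*m - 4) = m*(m + 1)*(m - 4)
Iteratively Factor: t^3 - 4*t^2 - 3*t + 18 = (t + 2)*(t^2 - 6*t + 9) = (t - 3)*(t + 2)*(t - 3)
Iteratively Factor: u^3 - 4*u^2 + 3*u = (u - 3)*(u^2 - u) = u*(u - 3)*(u - 1)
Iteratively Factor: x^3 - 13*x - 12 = (x + 3)*(x^2 - 3*x - 4) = (x + 1)*(x + 3)*(x - 4)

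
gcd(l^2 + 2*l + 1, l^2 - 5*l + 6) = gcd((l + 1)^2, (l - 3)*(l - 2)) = 1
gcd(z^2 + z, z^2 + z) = z^2 + z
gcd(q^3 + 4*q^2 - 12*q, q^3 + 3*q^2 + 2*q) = q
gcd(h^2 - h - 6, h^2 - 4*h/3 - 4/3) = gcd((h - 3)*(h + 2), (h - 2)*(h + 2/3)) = 1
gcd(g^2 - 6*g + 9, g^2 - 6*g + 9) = g^2 - 6*g + 9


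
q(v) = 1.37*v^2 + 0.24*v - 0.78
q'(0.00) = 0.24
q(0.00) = -0.78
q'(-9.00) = -24.42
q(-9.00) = 108.03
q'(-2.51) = -6.64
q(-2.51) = 7.25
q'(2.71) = 7.67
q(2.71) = 9.93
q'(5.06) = 14.10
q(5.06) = 35.51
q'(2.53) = 7.17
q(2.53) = 8.60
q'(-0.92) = -2.28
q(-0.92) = 0.16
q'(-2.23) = -5.87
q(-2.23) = 5.50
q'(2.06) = 5.88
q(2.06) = 5.53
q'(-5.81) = -15.68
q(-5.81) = 44.07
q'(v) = 2.74*v + 0.24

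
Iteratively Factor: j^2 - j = (j)*(j - 1)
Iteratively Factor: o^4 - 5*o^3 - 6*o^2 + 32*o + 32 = (o + 2)*(o^3 - 7*o^2 + 8*o + 16) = (o - 4)*(o + 2)*(o^2 - 3*o - 4) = (o - 4)^2*(o + 2)*(o + 1)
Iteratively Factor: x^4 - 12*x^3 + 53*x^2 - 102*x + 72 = (x - 3)*(x^3 - 9*x^2 + 26*x - 24) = (x - 3)*(x - 2)*(x^2 - 7*x + 12) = (x - 4)*(x - 3)*(x - 2)*(x - 3)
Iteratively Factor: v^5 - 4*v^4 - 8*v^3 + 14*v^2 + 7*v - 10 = (v - 5)*(v^4 + v^3 - 3*v^2 - v + 2) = (v - 5)*(v - 1)*(v^3 + 2*v^2 - v - 2) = (v - 5)*(v - 1)^2*(v^2 + 3*v + 2) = (v - 5)*(v - 1)^2*(v + 1)*(v + 2)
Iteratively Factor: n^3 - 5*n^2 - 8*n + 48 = (n - 4)*(n^2 - n - 12) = (n - 4)*(n + 3)*(n - 4)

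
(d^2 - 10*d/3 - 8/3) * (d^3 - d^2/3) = d^5 - 11*d^4/3 - 14*d^3/9 + 8*d^2/9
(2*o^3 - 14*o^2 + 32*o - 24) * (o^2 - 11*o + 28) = 2*o^5 - 36*o^4 + 242*o^3 - 768*o^2 + 1160*o - 672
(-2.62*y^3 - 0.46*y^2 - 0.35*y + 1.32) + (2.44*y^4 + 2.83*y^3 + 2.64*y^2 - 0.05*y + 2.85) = 2.44*y^4 + 0.21*y^3 + 2.18*y^2 - 0.4*y + 4.17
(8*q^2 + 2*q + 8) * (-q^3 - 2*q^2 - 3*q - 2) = -8*q^5 - 18*q^4 - 36*q^3 - 38*q^2 - 28*q - 16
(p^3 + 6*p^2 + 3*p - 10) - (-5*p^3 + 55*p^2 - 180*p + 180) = 6*p^3 - 49*p^2 + 183*p - 190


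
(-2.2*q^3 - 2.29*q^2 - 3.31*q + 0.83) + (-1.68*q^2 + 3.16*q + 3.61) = -2.2*q^3 - 3.97*q^2 - 0.15*q + 4.44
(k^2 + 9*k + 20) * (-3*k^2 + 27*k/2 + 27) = -3*k^4 - 27*k^3/2 + 177*k^2/2 + 513*k + 540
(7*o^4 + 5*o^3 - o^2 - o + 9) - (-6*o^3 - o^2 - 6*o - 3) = 7*o^4 + 11*o^3 + 5*o + 12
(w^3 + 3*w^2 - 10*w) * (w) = w^4 + 3*w^3 - 10*w^2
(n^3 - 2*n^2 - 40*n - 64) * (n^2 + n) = n^5 - n^4 - 42*n^3 - 104*n^2 - 64*n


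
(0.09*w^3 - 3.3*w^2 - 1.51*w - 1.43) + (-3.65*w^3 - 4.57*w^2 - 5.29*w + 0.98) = -3.56*w^3 - 7.87*w^2 - 6.8*w - 0.45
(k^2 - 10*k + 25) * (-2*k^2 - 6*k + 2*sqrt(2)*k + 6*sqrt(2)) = -2*k^4 + 2*sqrt(2)*k^3 + 14*k^3 - 14*sqrt(2)*k^2 + 10*k^2 - 150*k - 10*sqrt(2)*k + 150*sqrt(2)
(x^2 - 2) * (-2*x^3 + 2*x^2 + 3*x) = -2*x^5 + 2*x^4 + 7*x^3 - 4*x^2 - 6*x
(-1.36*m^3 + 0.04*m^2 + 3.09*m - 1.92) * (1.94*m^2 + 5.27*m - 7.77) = -2.6384*m^5 - 7.0896*m^4 + 16.7726*m^3 + 12.2487*m^2 - 34.1277*m + 14.9184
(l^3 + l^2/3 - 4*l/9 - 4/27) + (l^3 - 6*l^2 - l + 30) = 2*l^3 - 17*l^2/3 - 13*l/9 + 806/27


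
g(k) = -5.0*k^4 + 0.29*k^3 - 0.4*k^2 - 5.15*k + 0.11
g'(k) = -20.0*k^3 + 0.87*k^2 - 0.8*k - 5.15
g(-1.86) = -53.41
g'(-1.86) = 128.04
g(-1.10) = -2.42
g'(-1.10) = 23.40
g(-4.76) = -2582.55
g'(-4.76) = 2175.37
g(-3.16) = -495.32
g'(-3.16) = 637.16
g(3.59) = -840.63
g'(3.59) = -922.17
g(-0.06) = 0.42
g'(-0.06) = -5.09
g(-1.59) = -25.83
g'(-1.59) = 78.72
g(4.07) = -1379.90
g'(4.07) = -1342.38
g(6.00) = -6462.55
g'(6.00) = -4298.63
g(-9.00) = -33002.35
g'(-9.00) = 14652.52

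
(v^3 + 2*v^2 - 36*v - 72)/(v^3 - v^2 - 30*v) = (v^2 + 8*v + 12)/(v*(v + 5))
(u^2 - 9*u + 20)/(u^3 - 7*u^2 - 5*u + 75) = (u - 4)/(u^2 - 2*u - 15)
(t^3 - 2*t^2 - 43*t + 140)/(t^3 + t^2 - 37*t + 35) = (t - 4)/(t - 1)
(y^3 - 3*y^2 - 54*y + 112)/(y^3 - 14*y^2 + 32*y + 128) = (y^2 + 5*y - 14)/(y^2 - 6*y - 16)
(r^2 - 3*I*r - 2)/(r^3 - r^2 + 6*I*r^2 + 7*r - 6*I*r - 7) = (r - 2*I)/(r^2 + r*(-1 + 7*I) - 7*I)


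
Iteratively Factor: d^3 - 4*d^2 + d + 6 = (d - 2)*(d^2 - 2*d - 3) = (d - 2)*(d + 1)*(d - 3)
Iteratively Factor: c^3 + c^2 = (c + 1)*(c^2) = c*(c + 1)*(c)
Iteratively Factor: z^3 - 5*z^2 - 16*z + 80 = (z - 5)*(z^2 - 16) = (z - 5)*(z + 4)*(z - 4)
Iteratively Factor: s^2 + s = (s)*(s + 1)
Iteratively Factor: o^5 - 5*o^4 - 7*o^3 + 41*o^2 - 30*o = (o - 5)*(o^4 - 7*o^2 + 6*o) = (o - 5)*(o - 1)*(o^3 + o^2 - 6*o) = (o - 5)*(o - 2)*(o - 1)*(o^2 + 3*o) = o*(o - 5)*(o - 2)*(o - 1)*(o + 3)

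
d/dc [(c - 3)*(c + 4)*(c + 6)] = 3*c^2 + 14*c - 6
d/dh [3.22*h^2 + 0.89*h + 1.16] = 6.44*h + 0.89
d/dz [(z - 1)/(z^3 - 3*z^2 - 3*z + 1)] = (z^3 - 3*z^2 - 3*z + 3*(z - 1)*(-z^2 + 2*z + 1) + 1)/(z^3 - 3*z^2 - 3*z + 1)^2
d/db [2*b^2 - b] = 4*b - 1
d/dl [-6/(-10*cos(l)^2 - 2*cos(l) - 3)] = 12*(10*cos(l) + 1)*sin(l)/(10*cos(l)^2 + 2*cos(l) + 3)^2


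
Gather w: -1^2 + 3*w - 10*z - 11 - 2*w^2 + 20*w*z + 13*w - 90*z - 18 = -2*w^2 + w*(20*z + 16) - 100*z - 30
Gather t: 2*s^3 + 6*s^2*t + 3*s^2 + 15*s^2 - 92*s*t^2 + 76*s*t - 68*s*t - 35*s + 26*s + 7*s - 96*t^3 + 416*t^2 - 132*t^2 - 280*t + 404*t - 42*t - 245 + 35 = 2*s^3 + 18*s^2 - 2*s - 96*t^3 + t^2*(284 - 92*s) + t*(6*s^2 + 8*s + 82) - 210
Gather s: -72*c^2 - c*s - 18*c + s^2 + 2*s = -72*c^2 - 18*c + s^2 + s*(2 - c)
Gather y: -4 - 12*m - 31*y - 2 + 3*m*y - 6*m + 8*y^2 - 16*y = -18*m + 8*y^2 + y*(3*m - 47) - 6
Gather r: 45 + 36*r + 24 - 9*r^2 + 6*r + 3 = -9*r^2 + 42*r + 72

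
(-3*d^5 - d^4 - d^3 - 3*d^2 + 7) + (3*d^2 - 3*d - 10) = -3*d^5 - d^4 - d^3 - 3*d - 3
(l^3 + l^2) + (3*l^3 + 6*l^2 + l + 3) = 4*l^3 + 7*l^2 + l + 3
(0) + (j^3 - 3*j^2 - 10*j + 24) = j^3 - 3*j^2 - 10*j + 24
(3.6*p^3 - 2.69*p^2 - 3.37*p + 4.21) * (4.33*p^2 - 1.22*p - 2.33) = 15.588*p^5 - 16.0397*p^4 - 19.6983*p^3 + 28.6084*p^2 + 2.7159*p - 9.8093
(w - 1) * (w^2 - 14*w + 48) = w^3 - 15*w^2 + 62*w - 48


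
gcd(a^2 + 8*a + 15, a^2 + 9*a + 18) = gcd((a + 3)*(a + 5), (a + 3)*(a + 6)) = a + 3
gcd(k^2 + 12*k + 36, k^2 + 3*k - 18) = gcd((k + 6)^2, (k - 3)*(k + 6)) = k + 6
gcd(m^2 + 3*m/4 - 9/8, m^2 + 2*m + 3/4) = m + 3/2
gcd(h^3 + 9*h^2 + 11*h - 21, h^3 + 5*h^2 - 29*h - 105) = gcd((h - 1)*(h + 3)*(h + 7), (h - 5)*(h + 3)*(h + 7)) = h^2 + 10*h + 21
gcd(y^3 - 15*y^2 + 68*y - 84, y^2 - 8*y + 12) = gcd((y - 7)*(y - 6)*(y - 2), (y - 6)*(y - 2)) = y^2 - 8*y + 12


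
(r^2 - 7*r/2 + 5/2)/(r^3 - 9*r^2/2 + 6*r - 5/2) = 1/(r - 1)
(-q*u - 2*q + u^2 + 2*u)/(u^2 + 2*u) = (-q + u)/u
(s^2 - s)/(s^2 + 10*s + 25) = s*(s - 1)/(s^2 + 10*s + 25)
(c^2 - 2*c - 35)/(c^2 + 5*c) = (c - 7)/c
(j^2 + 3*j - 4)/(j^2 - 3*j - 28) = (j - 1)/(j - 7)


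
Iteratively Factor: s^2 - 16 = (s + 4)*(s - 4)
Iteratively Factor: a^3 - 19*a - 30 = (a + 2)*(a^2 - 2*a - 15) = (a + 2)*(a + 3)*(a - 5)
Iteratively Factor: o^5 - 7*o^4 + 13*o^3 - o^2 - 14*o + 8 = (o + 1)*(o^4 - 8*o^3 + 21*o^2 - 22*o + 8) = (o - 1)*(o + 1)*(o^3 - 7*o^2 + 14*o - 8) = (o - 2)*(o - 1)*(o + 1)*(o^2 - 5*o + 4) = (o - 4)*(o - 2)*(o - 1)*(o + 1)*(o - 1)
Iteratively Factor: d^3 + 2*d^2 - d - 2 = (d + 1)*(d^2 + d - 2) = (d - 1)*(d + 1)*(d + 2)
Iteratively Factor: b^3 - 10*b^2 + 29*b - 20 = (b - 1)*(b^2 - 9*b + 20) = (b - 4)*(b - 1)*(b - 5)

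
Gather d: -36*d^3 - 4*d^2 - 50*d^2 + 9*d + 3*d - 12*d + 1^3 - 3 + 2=-36*d^3 - 54*d^2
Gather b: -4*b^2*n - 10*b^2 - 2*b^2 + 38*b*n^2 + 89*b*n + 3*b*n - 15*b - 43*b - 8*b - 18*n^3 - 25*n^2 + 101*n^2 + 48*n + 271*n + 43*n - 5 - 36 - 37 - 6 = b^2*(-4*n - 12) + b*(38*n^2 + 92*n - 66) - 18*n^3 + 76*n^2 + 362*n - 84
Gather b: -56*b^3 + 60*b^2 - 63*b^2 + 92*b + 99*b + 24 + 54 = -56*b^3 - 3*b^2 + 191*b + 78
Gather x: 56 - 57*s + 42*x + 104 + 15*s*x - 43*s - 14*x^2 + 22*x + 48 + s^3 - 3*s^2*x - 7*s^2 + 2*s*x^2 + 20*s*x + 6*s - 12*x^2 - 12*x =s^3 - 7*s^2 - 94*s + x^2*(2*s - 26) + x*(-3*s^2 + 35*s + 52) + 208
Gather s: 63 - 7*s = 63 - 7*s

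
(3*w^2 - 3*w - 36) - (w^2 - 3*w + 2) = 2*w^2 - 38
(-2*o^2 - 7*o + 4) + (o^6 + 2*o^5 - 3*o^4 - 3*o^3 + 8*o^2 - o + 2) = o^6 + 2*o^5 - 3*o^4 - 3*o^3 + 6*o^2 - 8*o + 6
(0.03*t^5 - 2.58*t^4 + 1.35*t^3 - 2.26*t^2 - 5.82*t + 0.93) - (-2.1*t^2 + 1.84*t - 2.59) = 0.03*t^5 - 2.58*t^4 + 1.35*t^3 - 0.16*t^2 - 7.66*t + 3.52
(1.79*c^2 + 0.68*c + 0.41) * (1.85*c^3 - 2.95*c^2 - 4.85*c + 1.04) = 3.3115*c^5 - 4.0225*c^4 - 9.929*c^3 - 2.6459*c^2 - 1.2813*c + 0.4264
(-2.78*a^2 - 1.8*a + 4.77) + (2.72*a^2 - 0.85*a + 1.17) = -0.0599999999999996*a^2 - 2.65*a + 5.94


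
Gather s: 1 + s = s + 1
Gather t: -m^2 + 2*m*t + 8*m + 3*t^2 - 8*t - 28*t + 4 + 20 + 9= -m^2 + 8*m + 3*t^2 + t*(2*m - 36) + 33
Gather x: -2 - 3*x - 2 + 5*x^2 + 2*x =5*x^2 - x - 4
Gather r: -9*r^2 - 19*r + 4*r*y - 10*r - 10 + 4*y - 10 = -9*r^2 + r*(4*y - 29) + 4*y - 20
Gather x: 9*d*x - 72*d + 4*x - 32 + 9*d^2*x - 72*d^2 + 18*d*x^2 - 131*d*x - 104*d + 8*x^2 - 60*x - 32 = -72*d^2 - 176*d + x^2*(18*d + 8) + x*(9*d^2 - 122*d - 56) - 64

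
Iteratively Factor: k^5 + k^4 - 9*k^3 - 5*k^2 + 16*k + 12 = (k + 3)*(k^4 - 2*k^3 - 3*k^2 + 4*k + 4) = (k + 1)*(k + 3)*(k^3 - 3*k^2 + 4) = (k + 1)^2*(k + 3)*(k^2 - 4*k + 4) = (k - 2)*(k + 1)^2*(k + 3)*(k - 2)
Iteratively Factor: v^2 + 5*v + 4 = (v + 4)*(v + 1)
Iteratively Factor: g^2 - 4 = (g - 2)*(g + 2)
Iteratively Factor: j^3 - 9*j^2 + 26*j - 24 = (j - 3)*(j^2 - 6*j + 8) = (j - 3)*(j - 2)*(j - 4)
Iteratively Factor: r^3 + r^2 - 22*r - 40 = (r + 4)*(r^2 - 3*r - 10) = (r + 2)*(r + 4)*(r - 5)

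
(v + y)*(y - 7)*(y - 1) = v*y^2 - 8*v*y + 7*v + y^3 - 8*y^2 + 7*y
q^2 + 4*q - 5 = (q - 1)*(q + 5)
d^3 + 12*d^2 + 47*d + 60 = (d + 3)*(d + 4)*(d + 5)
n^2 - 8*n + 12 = (n - 6)*(n - 2)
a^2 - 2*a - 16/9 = (a - 8/3)*(a + 2/3)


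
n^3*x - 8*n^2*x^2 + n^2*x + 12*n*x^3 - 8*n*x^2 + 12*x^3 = (n - 6*x)*(n - 2*x)*(n*x + x)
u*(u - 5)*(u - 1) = u^3 - 6*u^2 + 5*u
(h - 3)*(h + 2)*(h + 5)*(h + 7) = h^4 + 11*h^3 + 17*h^2 - 107*h - 210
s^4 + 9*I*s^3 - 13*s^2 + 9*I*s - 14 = (s - I)*(s + I)*(s + 2*I)*(s + 7*I)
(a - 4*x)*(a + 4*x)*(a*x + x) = a^3*x + a^2*x - 16*a*x^3 - 16*x^3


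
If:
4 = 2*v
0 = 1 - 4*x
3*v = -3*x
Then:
No Solution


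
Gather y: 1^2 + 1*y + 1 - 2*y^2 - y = 2 - 2*y^2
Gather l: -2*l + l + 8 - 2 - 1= 5 - l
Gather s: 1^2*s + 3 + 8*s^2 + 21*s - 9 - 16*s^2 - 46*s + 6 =-8*s^2 - 24*s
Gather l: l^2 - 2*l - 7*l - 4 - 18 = l^2 - 9*l - 22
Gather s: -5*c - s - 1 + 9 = -5*c - s + 8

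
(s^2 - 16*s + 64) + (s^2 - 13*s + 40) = 2*s^2 - 29*s + 104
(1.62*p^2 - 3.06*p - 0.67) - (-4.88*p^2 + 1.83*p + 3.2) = 6.5*p^2 - 4.89*p - 3.87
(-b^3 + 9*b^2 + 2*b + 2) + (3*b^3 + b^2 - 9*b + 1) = 2*b^3 + 10*b^2 - 7*b + 3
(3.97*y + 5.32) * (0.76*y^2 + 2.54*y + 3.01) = 3.0172*y^3 + 14.127*y^2 + 25.4625*y + 16.0132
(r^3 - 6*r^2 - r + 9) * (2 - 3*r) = -3*r^4 + 20*r^3 - 9*r^2 - 29*r + 18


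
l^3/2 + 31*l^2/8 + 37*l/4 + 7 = (l/2 + 1)*(l + 7/4)*(l + 4)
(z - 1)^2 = z^2 - 2*z + 1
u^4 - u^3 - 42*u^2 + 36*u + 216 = (u - 6)*(u - 3)*(u + 2)*(u + 6)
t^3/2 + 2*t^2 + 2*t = t*(t/2 + 1)*(t + 2)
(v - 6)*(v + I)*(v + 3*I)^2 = v^4 - 6*v^3 + 7*I*v^3 - 15*v^2 - 42*I*v^2 + 90*v - 9*I*v + 54*I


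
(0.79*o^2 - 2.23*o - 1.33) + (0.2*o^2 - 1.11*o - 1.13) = 0.99*o^2 - 3.34*o - 2.46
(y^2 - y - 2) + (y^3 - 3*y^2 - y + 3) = y^3 - 2*y^2 - 2*y + 1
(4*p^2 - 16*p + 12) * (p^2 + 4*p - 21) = 4*p^4 - 136*p^2 + 384*p - 252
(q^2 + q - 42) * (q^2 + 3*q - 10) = q^4 + 4*q^3 - 49*q^2 - 136*q + 420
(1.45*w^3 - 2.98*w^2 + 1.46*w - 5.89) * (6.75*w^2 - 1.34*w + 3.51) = 9.7875*w^5 - 22.058*w^4 + 18.9377*w^3 - 52.1737*w^2 + 13.0172*w - 20.6739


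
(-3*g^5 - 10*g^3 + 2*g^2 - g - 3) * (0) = 0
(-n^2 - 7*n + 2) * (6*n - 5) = -6*n^3 - 37*n^2 + 47*n - 10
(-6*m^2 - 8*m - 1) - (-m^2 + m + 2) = -5*m^2 - 9*m - 3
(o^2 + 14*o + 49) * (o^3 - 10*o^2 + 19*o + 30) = o^5 + 4*o^4 - 72*o^3 - 194*o^2 + 1351*o + 1470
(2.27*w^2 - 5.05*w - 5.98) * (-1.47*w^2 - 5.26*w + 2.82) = -3.3369*w^4 - 4.5167*w^3 + 41.755*w^2 + 17.2138*w - 16.8636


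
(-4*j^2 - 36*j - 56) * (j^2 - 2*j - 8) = -4*j^4 - 28*j^3 + 48*j^2 + 400*j + 448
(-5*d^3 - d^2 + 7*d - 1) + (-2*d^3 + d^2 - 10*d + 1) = -7*d^3 - 3*d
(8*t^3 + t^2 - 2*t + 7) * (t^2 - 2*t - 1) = 8*t^5 - 15*t^4 - 12*t^3 + 10*t^2 - 12*t - 7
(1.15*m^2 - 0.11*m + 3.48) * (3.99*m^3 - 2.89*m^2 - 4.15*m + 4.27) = 4.5885*m^5 - 3.7624*m^4 + 9.4306*m^3 - 4.6902*m^2 - 14.9117*m + 14.8596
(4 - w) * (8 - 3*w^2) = 3*w^3 - 12*w^2 - 8*w + 32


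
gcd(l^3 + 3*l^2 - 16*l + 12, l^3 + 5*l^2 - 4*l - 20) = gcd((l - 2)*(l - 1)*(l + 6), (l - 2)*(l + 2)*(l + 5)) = l - 2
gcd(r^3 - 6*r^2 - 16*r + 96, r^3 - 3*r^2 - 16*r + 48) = r^2 - 16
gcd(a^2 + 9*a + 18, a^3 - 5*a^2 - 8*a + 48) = a + 3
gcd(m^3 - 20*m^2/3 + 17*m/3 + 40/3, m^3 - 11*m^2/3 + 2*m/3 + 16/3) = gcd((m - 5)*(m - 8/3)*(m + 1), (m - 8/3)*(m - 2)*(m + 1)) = m^2 - 5*m/3 - 8/3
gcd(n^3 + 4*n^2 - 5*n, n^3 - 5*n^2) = n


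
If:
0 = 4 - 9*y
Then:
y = 4/9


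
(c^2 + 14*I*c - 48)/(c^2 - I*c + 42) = (c + 8*I)/(c - 7*I)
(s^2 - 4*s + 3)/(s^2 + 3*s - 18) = (s - 1)/(s + 6)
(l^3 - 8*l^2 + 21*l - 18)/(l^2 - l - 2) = (l^2 - 6*l + 9)/(l + 1)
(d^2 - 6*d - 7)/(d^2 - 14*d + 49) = (d + 1)/(d - 7)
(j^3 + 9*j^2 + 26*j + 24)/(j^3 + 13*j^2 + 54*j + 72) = (j + 2)/(j + 6)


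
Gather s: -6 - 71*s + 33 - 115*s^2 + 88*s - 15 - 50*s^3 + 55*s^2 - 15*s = -50*s^3 - 60*s^2 + 2*s + 12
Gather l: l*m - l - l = l*(m - 2)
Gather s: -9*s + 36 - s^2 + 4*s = -s^2 - 5*s + 36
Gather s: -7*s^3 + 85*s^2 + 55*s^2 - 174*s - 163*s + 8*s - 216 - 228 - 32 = -7*s^3 + 140*s^2 - 329*s - 476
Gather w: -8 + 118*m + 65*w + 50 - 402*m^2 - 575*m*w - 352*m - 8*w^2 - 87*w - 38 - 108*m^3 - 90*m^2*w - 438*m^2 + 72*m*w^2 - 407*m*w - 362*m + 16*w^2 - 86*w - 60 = -108*m^3 - 840*m^2 - 596*m + w^2*(72*m + 8) + w*(-90*m^2 - 982*m - 108) - 56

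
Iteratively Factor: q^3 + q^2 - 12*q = (q)*(q^2 + q - 12) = q*(q - 3)*(q + 4)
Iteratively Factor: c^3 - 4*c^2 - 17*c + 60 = (c - 3)*(c^2 - c - 20) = (c - 3)*(c + 4)*(c - 5)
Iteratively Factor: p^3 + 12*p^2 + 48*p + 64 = (p + 4)*(p^2 + 8*p + 16) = (p + 4)^2*(p + 4)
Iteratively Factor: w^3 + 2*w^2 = (w)*(w^2 + 2*w) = w^2*(w + 2)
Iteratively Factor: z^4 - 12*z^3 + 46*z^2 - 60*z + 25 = (z - 1)*(z^3 - 11*z^2 + 35*z - 25) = (z - 1)^2*(z^2 - 10*z + 25) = (z - 5)*(z - 1)^2*(z - 5)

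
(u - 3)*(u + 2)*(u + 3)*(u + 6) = u^4 + 8*u^3 + 3*u^2 - 72*u - 108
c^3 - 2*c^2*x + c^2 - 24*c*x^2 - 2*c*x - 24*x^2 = (c + 1)*(c - 6*x)*(c + 4*x)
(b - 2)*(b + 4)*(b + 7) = b^3 + 9*b^2 + 6*b - 56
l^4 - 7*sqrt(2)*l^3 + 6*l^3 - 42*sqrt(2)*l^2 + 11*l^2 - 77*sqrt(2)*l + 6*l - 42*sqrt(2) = (l + 1)*(l + 2)*(l + 3)*(l - 7*sqrt(2))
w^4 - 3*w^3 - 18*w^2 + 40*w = w*(w - 5)*(w - 2)*(w + 4)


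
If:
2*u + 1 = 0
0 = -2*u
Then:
No Solution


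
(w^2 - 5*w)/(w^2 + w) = (w - 5)/(w + 1)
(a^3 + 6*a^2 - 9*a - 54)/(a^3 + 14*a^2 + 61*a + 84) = (a^2 + 3*a - 18)/(a^2 + 11*a + 28)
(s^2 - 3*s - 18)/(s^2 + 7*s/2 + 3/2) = 2*(s - 6)/(2*s + 1)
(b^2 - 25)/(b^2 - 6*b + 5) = (b + 5)/(b - 1)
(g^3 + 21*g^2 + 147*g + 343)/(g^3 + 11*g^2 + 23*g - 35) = (g^2 + 14*g + 49)/(g^2 + 4*g - 5)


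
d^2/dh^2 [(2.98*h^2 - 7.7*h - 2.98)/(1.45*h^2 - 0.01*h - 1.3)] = (7.105427357601e-15*h^4 - 32.29208*h^3 - 3.8889*h^2 - 86.82774*h - 0.962595999999998)/(3.048625*h^6 - 0.063075*h^5 - 8.199315*h^4 + 0.113099*h^3 + 7.35111*h^2 - 0.0507*h - 2.197)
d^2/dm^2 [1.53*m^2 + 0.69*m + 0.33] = 3.06000000000000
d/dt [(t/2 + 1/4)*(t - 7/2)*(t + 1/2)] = (2*t + 1)*(6*t - 13)/8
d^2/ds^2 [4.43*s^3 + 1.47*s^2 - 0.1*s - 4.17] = 26.58*s + 2.94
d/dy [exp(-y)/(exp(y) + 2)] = -(2*exp(y) + 2)*exp(-y)/(exp(2*y) + 4*exp(y) + 4)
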